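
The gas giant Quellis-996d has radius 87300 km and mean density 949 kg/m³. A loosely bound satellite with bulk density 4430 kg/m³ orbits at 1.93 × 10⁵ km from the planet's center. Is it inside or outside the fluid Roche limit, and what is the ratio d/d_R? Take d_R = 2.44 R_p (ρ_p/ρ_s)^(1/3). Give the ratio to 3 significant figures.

d_R = 2.44 × (87300 km) × (949/4430)^(1/3) = 1.275 × 10⁵ km
d/d_R = (1.93 × 10⁵) / (1.275 × 10⁵) = 1.51
Since d/d_R > 1, the body is outside the Roche limit.

outside; d/d_R ≈ 1.51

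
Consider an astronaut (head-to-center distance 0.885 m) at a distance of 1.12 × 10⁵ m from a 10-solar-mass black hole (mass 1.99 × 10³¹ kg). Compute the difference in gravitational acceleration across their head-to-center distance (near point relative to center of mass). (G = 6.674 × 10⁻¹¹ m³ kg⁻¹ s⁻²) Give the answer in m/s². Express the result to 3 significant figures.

1.67 × 10⁶ m/s²

Since r ≪ d, expand the inverse-square field across one radius to get the leading 2GMr/d³ term.
a_tidal = 2GMr/d³
        = 2 × (6.674 × 10⁻¹¹) × (1.99 × 10³¹) × (0.885) / (1.12 × 10⁵)³
        = 1.67 × 10⁶ m/s²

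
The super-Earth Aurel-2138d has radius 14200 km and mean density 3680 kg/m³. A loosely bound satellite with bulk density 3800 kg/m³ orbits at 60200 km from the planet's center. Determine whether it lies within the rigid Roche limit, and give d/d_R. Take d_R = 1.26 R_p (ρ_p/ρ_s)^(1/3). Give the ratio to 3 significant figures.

outside; d/d_R ≈ 3.40

d_R = 1.26 × (14200 km) × (3680/3800)^(1/3) = 17700 km
d/d_R = (60200) / (17700) = 3.40
Since d/d_R > 1, the body is outside the Roche limit.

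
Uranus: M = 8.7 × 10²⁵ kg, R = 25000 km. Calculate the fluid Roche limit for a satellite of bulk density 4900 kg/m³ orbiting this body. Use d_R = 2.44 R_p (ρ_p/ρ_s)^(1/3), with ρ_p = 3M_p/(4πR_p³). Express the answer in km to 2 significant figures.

ρ_p = 3M_p/(4πR_p³) = 3 × (8.7 × 10²⁵) / (4π × (2.5 × 10⁷ m)³) = 1300 kg/m³
d_R = 2.44 × 25000 km × (1300/4900)^(1/3)
    = 39000 km

39000 km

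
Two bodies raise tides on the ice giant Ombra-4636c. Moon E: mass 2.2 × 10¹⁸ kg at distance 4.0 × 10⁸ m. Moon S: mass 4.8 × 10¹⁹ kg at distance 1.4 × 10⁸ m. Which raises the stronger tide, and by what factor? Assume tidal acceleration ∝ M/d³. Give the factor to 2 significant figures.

Tidal stretch scales as M/d³; compute that for each body.
Moon E: (2.2 × 10¹⁸) / (4.0 × 10⁸)³ = 3.437 × 10⁻⁸
Moon S: (4.8 × 10¹⁹) / (1.4 × 10⁸)³ = 1.749 × 10⁻⁵
Ratio (larger/smaller) = 510

Moon S, by a factor of ≈ 510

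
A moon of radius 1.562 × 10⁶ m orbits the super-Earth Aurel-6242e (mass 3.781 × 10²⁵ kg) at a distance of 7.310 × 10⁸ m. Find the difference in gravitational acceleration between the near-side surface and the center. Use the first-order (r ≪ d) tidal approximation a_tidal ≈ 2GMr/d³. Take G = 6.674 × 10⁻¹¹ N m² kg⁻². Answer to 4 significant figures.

Δa = 2GMr/d³
   = 2 × (6.674 × 10⁻¹¹) × (3.781 × 10²⁵) × (1.562 × 10⁶) / (7.310 × 10⁸)³
   = 2.018 × 10⁻⁵ m/s²

2.018 × 10⁻⁵ m/s²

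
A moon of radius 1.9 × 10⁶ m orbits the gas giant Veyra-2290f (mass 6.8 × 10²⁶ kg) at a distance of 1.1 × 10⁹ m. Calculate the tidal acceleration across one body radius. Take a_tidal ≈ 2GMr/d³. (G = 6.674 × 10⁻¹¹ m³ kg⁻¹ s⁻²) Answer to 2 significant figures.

1.3 × 10⁻⁴ m/s²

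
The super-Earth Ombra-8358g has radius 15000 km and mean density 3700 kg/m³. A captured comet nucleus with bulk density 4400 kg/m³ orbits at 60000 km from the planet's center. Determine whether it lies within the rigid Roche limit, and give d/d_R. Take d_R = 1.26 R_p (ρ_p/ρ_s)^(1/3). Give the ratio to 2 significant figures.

d_R = 1.26 × (15000 km) × (3700/4400)^(1/3) = 17840 km
d/d_R = (60000) / (17840) = 3.4
Since d/d_R > 1, the body is outside the Roche limit.

outside; d/d_R ≈ 3.4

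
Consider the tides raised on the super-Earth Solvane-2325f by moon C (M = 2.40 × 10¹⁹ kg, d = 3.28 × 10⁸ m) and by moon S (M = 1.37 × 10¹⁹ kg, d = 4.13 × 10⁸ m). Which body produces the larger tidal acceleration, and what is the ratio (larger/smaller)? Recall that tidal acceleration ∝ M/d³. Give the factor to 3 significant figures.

Moon C, by a factor of ≈ 3.50

The tide-raising term goes as M/d³ (the gradient of a 1/d² field).
Moon C: (2.40 × 10¹⁹) / (3.28 × 10⁸)³ = 6.801 × 10⁻⁷
Moon S: (1.37 × 10¹⁹) / (4.13 × 10⁸)³ = 1.945 × 10⁻⁷
Ratio (larger/smaller) = 3.50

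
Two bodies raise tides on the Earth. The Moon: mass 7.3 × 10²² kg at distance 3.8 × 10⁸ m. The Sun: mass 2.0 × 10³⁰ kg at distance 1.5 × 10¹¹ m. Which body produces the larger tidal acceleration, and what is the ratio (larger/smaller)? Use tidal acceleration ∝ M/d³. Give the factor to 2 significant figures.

Tidal acceleration ∝ M/d³, so compare M/d³ for each.
The Moon: (7.3 × 10²²) / (3.8 × 10⁸)³ = 1.330 × 10⁻³
The Sun: (2.0 × 10³⁰) / (1.5 × 10¹¹)³ = 5.926 × 10⁻⁴
Ratio (larger/smaller) = 2.2

The Moon, by a factor of ≈ 2.2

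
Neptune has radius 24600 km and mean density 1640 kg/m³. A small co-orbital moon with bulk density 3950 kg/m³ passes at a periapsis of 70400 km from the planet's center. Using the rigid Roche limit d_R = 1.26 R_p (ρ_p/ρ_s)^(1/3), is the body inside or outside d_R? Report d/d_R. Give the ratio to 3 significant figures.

outside; d/d_R ≈ 3.04

d_R = 1.26 × (24600 km) × (1640/3950)^(1/3) = 23120 km
d/d_R = (70400) / (23120) = 3.04
Since d/d_R > 1, the body is outside the Roche limit.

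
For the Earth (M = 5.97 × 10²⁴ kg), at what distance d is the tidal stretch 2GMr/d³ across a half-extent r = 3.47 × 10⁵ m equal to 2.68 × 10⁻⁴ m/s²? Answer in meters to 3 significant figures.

2GMr/d³ = a_tidal  ⇒  d = (2GMr / a_tidal)^(1/3)
d = (2 × 6.674×10⁻¹¹ × (5.97 × 10²⁴) × (3.47 × 10⁵) / (2.68 × 10⁻⁴))^(1/3)
  = 1.01 × 10⁸ m

1.01 × 10⁸ m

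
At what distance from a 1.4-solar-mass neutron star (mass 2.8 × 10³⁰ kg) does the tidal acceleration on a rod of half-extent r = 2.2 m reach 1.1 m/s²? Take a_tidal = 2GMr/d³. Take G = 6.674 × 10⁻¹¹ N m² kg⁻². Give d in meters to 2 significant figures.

2GMr/d³ = a_tidal  ⇒  d = (2GMr / a_tidal)^(1/3)
d = (2 × 6.674×10⁻¹¹ × (2.8 × 10³⁰) × (2.2) / (1.1))^(1/3)
  = 9.1 × 10⁶ m

9.1 × 10⁶ m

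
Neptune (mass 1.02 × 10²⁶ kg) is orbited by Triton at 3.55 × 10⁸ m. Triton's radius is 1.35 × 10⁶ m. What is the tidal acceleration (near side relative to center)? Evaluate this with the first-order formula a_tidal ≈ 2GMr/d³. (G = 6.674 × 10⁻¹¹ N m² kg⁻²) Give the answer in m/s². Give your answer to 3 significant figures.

4.11 × 10⁻⁴ m/s²

Δg = 2GMr/d³
   = 2 × (6.674 × 10⁻¹¹) × (1.02 × 10²⁶) × (1.35 × 10⁶) / (3.55 × 10⁸)³
   = 4.11 × 10⁻⁴ m/s²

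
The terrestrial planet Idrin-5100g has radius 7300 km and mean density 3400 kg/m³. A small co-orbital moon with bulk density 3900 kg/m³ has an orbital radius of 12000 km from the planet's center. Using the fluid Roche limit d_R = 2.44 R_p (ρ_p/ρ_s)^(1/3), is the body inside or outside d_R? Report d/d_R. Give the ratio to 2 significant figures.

d_R = 2.44 × (7300 km) × (3400/3900)^(1/3) = 17020 km
d/d_R = (12000) / (17020) = 0.71
Since d/d_R < 1, the body is inside the Roche limit.

inside; d/d_R ≈ 0.71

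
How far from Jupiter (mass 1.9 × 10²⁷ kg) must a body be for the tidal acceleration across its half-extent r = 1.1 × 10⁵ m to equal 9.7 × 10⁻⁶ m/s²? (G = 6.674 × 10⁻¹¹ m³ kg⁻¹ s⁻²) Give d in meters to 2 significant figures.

2GMr/d³ = a_tidal  ⇒  d = (2GMr / a_tidal)^(1/3)
d = (2 × 6.674×10⁻¹¹ × (1.9 × 10²⁷) × (1.1 × 10⁵) / (9.7 × 10⁻⁶))^(1/3)
  = 1.4 × 10⁹ m

1.4 × 10⁹ m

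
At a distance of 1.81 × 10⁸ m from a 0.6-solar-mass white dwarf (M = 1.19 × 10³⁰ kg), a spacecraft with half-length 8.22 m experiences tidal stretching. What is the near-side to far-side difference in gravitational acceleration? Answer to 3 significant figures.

Differencing GM/(d−r)² and GM/(d+r)² to first order in r/d gives 4GMr/d³.
a_tidal = 4GMr/d³
        = 4 × (6.674 × 10⁻¹¹) × (1.19 × 10³⁰) × (8.22) / (1.81 × 10⁸)³
        = 4.40 × 10⁻⁴ m/s²

4.40 × 10⁻⁴ m/s²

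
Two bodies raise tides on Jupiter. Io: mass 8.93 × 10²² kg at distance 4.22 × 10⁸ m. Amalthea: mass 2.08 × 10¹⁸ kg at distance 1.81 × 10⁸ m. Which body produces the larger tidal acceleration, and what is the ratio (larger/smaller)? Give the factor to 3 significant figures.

Tidal stretch scales as M/d³; compute that for each body.
Io: (8.93 × 10²²) / (4.22 × 10⁸)³ = 1.188 × 10⁻³
Amalthea: (2.08 × 10¹⁸) / (1.81 × 10⁸)³ = 3.508 × 10⁻⁷
Ratio (larger/smaller) = 3390

Io, by a factor of ≈ 3390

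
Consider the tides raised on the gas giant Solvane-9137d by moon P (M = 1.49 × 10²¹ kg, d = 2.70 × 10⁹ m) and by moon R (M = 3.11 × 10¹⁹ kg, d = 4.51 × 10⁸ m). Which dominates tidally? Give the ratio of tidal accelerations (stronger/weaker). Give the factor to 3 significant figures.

Tidal stretch scales as M/d³; compute that for each body.
Moon P: (1.49 × 10²¹) / (2.70 × 10⁹)³ = 7.570 × 10⁻⁸
Moon R: (3.11 × 10¹⁹) / (4.51 × 10⁸)³ = 3.390 × 10⁻⁷
Ratio (larger/smaller) = 4.48

Moon R, by a factor of ≈ 4.48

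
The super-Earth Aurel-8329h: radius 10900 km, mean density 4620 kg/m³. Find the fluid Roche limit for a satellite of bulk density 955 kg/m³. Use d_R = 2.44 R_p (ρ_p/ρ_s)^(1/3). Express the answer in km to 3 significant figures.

45000 km

d_R = 2.44 × 10900 km × (4620/955)^(1/3)
    = 45000 km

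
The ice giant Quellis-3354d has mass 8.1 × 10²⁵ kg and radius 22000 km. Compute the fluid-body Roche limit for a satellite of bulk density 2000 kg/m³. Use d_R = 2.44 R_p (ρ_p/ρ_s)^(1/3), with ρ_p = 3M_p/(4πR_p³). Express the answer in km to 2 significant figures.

52000 km

ρ_p = 3M_p/(4πR_p³) = 3 × (8.1 × 10²⁵) / (4π × (2.2 × 10⁷ m)³) = 1800 kg/m³
d_R = 2.44 × 22000 km × (1800/2000)^(1/3)
    = 52000 km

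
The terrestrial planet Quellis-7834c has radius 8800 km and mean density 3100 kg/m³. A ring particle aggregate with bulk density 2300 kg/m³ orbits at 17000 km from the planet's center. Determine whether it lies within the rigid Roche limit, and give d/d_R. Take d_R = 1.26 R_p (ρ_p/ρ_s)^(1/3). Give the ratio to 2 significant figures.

d_R = 1.26 × (8800 km) × (3100/2300)^(1/3) = 12250 km
d/d_R = (17000) / (12250) = 1.4
Since d/d_R > 1, the body is outside the Roche limit.

outside; d/d_R ≈ 1.4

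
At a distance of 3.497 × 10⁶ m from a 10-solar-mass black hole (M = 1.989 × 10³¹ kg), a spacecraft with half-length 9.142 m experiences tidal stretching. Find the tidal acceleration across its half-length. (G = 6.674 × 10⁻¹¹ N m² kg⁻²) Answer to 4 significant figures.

5.676 × 10² m/s²

Differencing GM/(d−r)² and GM/d² to first order in r/d gives 2GMr/d³.
Δg = 2GMr/d³
   = 2 × (6.674 × 10⁻¹¹) × (1.989 × 10³¹) × (9.142) / (3.497 × 10⁶)³
   = 5.676 × 10² m/s²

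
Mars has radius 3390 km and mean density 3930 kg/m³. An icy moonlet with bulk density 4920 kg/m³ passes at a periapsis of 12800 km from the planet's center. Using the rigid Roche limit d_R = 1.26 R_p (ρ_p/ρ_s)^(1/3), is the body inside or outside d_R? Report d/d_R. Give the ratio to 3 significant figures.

outside; d/d_R ≈ 3.23

d_R = 1.26 × (3390 km) × (3930/4920)^(1/3) = 3963 km
d/d_R = (12800) / (3963) = 3.23
Since d/d_R > 1, the body is outside the Roche limit.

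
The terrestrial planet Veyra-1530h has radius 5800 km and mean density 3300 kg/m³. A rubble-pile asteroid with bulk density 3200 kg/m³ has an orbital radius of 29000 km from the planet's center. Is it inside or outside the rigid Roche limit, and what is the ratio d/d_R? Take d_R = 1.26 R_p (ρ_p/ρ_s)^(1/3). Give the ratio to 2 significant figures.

outside; d/d_R ≈ 3.9

d_R = 1.26 × (5800 km) × (3300/3200)^(1/3) = 7383 km
d/d_R = (29000) / (7383) = 3.9
Since d/d_R > 1, the body is outside the Roche limit.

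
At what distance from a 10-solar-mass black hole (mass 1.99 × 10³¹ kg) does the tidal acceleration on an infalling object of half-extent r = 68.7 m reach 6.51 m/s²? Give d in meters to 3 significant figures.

3.04 × 10⁷ m

2GMr/d³ = a_tidal  ⇒  d = (2GMr / a_tidal)^(1/3)
d = (2 × 6.674×10⁻¹¹ × (1.99 × 10³¹) × (68.7) / (6.51))^(1/3)
  = 3.04 × 10⁷ m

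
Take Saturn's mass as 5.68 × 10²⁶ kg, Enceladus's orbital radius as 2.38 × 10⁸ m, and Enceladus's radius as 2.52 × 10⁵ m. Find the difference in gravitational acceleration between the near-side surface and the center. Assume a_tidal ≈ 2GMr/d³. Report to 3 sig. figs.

Δa = 2GMr/d³
   = 2 × (6.674 × 10⁻¹¹) × (5.68 × 10²⁶) × (2.52 × 10⁵) / (2.38 × 10⁸)³
   = 1.42 × 10⁻³ m/s²

1.42 × 10⁻³ m/s²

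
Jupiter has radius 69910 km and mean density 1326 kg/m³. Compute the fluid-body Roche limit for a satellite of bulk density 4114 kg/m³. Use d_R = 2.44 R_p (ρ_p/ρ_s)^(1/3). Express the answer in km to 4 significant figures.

d_R = 2.44 × 69910 km × (1326/4114)^(1/3)
    = 1.170 × 10⁵ km

1.170 × 10⁵ km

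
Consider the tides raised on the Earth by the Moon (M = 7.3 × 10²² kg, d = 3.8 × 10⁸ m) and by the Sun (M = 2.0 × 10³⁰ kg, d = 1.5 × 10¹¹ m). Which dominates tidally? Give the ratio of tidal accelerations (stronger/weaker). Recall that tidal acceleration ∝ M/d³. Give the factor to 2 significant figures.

The Moon, by a factor of ≈ 2.2

Tidal acceleration ∝ M/d³, so compare M/d³ for each.
The Moon: (7.3 × 10²²) / (3.8 × 10⁸)³ = 1.330 × 10⁻³
The Sun: (2.0 × 10³⁰) / (1.5 × 10¹¹)³ = 5.926 × 10⁻⁴
Ratio (larger/smaller) = 2.2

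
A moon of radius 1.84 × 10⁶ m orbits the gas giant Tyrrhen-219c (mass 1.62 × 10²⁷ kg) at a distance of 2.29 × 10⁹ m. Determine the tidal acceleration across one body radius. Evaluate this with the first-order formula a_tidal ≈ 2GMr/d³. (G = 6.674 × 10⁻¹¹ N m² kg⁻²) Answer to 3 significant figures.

Δg = 2GMr/d³
   = 2 × (6.674 × 10⁻¹¹) × (1.62 × 10²⁷) × (1.84 × 10⁶) / (2.29 × 10⁹)³
   = 3.31 × 10⁻⁵ m/s²

3.31 × 10⁻⁵ m/s²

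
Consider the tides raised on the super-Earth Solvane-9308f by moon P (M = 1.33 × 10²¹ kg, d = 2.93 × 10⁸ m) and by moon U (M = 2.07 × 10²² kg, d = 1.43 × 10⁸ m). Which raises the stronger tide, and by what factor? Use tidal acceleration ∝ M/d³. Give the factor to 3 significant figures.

Moon U, by a factor of ≈ 134

The tide-raising term goes as M/d³ (the gradient of a 1/d² field).
Moon P: (1.33 × 10²¹) / (2.93 × 10⁸)³ = 5.287 × 10⁻⁵
Moon U: (2.07 × 10²²) / (1.43 × 10⁸)³ = 7.079 × 10⁻³
Ratio (larger/smaller) = 134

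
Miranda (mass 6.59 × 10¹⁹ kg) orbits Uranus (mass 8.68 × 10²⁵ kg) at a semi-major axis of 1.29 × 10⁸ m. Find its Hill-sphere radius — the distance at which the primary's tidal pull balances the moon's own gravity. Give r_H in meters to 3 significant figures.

r_H ≈ a (m/3M)^(1/3)
    = (1.29 × 10⁸) × (6.59 × 10¹⁹ / (3 × 8.68 × 10²⁵))^(1/3)
    = 8.16 × 10⁵ m

8.16 × 10⁵ m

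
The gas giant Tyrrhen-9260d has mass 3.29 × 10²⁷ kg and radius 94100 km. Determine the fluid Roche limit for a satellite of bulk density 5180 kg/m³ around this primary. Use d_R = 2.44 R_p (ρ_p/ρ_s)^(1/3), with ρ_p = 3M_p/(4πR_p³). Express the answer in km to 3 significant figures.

1.30 × 10⁵ km

ρ_p = 3M_p/(4πR_p³) = 3 × (3.29 × 10²⁷) / (4π × (9.41 × 10⁷ m)³) = 943 kg/m³
d_R = 2.44 × 94100 km × (943/5180)^(1/3)
    = 1.30 × 10⁵ km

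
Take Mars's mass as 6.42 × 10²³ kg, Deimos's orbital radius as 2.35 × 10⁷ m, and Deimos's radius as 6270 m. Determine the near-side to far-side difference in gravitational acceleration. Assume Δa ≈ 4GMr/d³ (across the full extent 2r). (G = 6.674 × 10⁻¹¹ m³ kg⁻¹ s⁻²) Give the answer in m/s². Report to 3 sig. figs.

8.28 × 10⁻⁵ m/s²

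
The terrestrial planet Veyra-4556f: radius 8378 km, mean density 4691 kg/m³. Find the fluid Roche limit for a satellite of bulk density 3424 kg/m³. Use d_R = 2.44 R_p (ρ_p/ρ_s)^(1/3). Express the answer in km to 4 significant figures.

22700 km

d_R = 2.44 × 8378 km × (4691/3424)^(1/3)
    = 22700 km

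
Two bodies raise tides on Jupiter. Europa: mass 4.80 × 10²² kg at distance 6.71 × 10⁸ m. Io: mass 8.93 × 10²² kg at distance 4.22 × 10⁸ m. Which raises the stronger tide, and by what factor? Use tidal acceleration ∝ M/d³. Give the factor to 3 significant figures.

Tidal stretch scales as M/d³; compute that for each body.
Europa: (4.80 × 10²²) / (6.71 × 10⁸)³ = 1.589 × 10⁻⁴
Io: (8.93 × 10²²) / (4.22 × 10⁸)³ = 1.188 × 10⁻³
Ratio (larger/smaller) = 7.48

Io, by a factor of ≈ 7.48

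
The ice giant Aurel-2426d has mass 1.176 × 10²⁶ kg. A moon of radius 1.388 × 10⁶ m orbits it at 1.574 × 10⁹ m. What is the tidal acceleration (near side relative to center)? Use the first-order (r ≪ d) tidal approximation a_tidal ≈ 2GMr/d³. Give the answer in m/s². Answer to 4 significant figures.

Δa = 2GMr/d³
   = 2 × (6.674 × 10⁻¹¹) × (1.176 × 10²⁶) × (1.388 × 10⁶) / (1.574 × 10⁹)³
   = 5.587 × 10⁻⁶ m/s²

5.587 × 10⁻⁶ m/s²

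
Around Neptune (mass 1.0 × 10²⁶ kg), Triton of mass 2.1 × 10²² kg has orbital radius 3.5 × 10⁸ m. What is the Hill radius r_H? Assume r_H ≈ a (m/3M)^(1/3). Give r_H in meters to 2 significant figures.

1.4 × 10⁷ m

r_H ≈ a (m/3M)^(1/3)
    = (3.5 × 10⁸) × (2.1 × 10²² / (3 × 1.0 × 10²⁶))^(1/3)
    = 1.4 × 10⁷ m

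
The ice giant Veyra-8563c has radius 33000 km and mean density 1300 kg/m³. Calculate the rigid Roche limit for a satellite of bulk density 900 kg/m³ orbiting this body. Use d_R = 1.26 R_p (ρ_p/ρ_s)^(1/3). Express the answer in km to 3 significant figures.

47000 km

d_R = 1.26 × 33000 km × (1300/900)^(1/3)
    = 47000 km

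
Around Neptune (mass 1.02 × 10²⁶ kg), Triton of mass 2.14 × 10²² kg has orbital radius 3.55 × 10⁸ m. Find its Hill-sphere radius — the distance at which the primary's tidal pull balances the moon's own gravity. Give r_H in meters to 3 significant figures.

r_H ≈ a (m/3M)^(1/3)
    = (3.55 × 10⁸) × (2.14 × 10²² / (3 × 1.02 × 10²⁶))^(1/3)
    = 1.46 × 10⁷ m

1.46 × 10⁷ m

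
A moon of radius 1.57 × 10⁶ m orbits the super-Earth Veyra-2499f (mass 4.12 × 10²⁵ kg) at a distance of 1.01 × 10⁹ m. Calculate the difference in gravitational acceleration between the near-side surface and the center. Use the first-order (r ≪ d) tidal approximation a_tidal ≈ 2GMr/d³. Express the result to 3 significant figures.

8.38 × 10⁻⁶ m/s²

Δg = 2GMr/d³
   = 2 × (6.674 × 10⁻¹¹) × (4.12 × 10²⁵) × (1.57 × 10⁶) / (1.01 × 10⁹)³
   = 8.38 × 10⁻⁶ m/s²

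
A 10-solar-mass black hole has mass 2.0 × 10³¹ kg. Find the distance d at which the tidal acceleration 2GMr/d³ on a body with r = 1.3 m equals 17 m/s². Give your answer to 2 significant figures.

2GMr/d³ = a_tidal  ⇒  d = (2GMr / a_tidal)^(1/3)
d = (2 × 6.674×10⁻¹¹ × (2.0 × 10³¹) × (1.3) / (17))^(1/3)
  = 5.9 × 10⁶ m

5.9 × 10⁶ m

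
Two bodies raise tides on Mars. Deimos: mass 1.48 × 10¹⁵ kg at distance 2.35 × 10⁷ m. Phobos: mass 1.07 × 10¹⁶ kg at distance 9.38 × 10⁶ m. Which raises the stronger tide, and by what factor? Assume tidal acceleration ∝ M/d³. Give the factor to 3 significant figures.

The tide-raising term goes as M/d³ (the gradient of a 1/d² field).
Deimos: (1.48 × 10¹⁵) / (2.35 × 10⁷)³ = 1.140 × 10⁻⁷
Phobos: (1.07 × 10¹⁶) / (9.38 × 10⁶)³ = 1.297 × 10⁻⁵
Ratio (larger/smaller) = 114

Phobos, by a factor of ≈ 114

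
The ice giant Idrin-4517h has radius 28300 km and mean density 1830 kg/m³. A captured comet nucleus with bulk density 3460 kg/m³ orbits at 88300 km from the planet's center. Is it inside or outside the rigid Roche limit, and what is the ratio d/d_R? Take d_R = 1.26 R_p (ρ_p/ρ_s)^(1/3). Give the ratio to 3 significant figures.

d_R = 1.26 × (28300 km) × (1830/3460)^(1/3) = 28840 km
d/d_R = (88300) / (28840) = 3.06
Since d/d_R > 1, the body is outside the Roche limit.

outside; d/d_R ≈ 3.06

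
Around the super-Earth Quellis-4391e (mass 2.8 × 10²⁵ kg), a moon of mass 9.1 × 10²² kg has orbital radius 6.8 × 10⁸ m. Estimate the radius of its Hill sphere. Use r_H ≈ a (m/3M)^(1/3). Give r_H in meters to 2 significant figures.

7.0 × 10⁷ m

r_H ≈ a (m/3M)^(1/3)
    = (6.8 × 10⁸) × (9.1 × 10²² / (3 × 2.8 × 10²⁵))^(1/3)
    = 7.0 × 10⁷ m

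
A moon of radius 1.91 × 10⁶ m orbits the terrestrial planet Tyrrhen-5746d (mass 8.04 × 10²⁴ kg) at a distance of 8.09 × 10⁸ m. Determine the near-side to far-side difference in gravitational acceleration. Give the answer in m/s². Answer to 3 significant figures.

Near-to-far spans 2r, so the tidal difference is twice the near-to-center value: 4GMr/d³.
Δg = 4GMr/d³
   = 4 × (6.674 × 10⁻¹¹) × (8.04 × 10²⁴) × (1.91 × 10⁶) / (8.09 × 10⁸)³
   = 7.74 × 10⁻⁶ m/s²

7.74 × 10⁻⁶ m/s²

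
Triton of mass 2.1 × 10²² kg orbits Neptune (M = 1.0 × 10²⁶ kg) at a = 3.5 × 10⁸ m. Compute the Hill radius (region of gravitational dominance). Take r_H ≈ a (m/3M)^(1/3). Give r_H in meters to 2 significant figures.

r_H ≈ a (m/3M)^(1/3)
    = (3.5 × 10⁸) × (2.1 × 10²² / (3 × 1.0 × 10²⁶))^(1/3)
    = 1.4 × 10⁷ m

1.4 × 10⁷ m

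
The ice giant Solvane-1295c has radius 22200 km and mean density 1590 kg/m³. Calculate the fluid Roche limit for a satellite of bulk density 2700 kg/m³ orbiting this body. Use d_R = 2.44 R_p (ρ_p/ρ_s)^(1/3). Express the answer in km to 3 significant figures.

45400 km

d_R = 2.44 × 22200 km × (1590/2700)^(1/3)
    = 45400 km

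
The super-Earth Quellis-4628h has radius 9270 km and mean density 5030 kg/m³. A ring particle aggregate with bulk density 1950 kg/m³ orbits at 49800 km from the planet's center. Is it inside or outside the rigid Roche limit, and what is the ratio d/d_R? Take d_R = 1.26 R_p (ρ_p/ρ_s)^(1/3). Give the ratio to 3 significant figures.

d_R = 1.26 × (9270 km) × (5030/1950)^(1/3) = 16020 km
d/d_R = (49800) / (16020) = 3.11
Since d/d_R > 1, the body is outside the Roche limit.

outside; d/d_R ≈ 3.11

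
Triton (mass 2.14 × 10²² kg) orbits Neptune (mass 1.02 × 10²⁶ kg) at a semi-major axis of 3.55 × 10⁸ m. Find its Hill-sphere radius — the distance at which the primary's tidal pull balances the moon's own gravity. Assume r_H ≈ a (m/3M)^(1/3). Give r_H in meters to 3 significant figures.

1.46 × 10⁷ m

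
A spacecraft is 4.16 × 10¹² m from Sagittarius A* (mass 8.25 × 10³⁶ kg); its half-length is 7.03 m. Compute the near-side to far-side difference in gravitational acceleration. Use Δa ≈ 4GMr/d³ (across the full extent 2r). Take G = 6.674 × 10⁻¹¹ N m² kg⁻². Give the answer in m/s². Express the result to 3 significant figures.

a_tidal = 4GMr/d³
        = 4 × (6.674 × 10⁻¹¹) × (8.25 × 10³⁶) × (7.03) / (4.16 × 10¹²)³
        = 2.15 × 10⁻¹⁰ m/s²

2.15 × 10⁻¹⁰ m/s²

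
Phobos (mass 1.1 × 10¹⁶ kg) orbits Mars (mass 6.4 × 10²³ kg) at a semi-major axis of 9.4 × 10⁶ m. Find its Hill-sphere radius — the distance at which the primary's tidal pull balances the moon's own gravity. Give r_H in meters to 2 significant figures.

1.7 × 10⁴ m

r_H ≈ a (m/3M)^(1/3)
    = (9.4 × 10⁶) × (1.1 × 10¹⁶ / (3 × 6.4 × 10²³))^(1/3)
    = 1.7 × 10⁴ m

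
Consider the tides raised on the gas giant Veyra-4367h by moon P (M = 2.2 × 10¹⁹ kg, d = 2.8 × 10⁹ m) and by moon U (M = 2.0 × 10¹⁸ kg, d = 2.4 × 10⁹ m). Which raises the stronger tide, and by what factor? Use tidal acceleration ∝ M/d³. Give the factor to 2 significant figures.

Moon P, by a factor of ≈ 6.9

Tidal stretch scales as M/d³; compute that for each body.
Moon P: (2.2 × 10¹⁹) / (2.8 × 10⁹)³ = 1.002 × 10⁻⁹
Moon U: (2.0 × 10¹⁸) / (2.4 × 10⁹)³ = 1.447 × 10⁻¹⁰
Ratio (larger/smaller) = 6.9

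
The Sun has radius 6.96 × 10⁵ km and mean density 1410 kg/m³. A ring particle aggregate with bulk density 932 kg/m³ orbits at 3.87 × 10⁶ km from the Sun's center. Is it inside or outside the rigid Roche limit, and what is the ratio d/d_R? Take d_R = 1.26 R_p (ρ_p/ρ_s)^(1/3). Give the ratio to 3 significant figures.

outside; d/d_R ≈ 3.84

d_R = 1.26 × (6.96 × 10⁵ km) × (1410/932)^(1/3) = 1.007 × 10⁶ km
d/d_R = (3.87 × 10⁶) / (1.007 × 10⁶) = 3.84
Since d/d_R > 1, the body is outside the Roche limit.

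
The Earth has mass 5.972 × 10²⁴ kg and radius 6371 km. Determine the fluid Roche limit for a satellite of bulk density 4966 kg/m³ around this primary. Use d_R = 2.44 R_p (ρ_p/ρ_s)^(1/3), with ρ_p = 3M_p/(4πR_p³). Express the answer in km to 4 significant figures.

16100 km

ρ_p = 3M_p/(4πR_p³) = 3 × (5.972 × 10²⁴) / (4π × (6.371 × 10⁶ m)³) = 5513 kg/m³
d_R = 2.44 × 6371 km × (5513/4966)^(1/3)
    = 16100 km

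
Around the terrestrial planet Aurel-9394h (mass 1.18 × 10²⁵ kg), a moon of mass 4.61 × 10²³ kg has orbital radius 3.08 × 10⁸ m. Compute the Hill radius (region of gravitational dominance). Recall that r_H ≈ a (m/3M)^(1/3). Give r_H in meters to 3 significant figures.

7.25 × 10⁷ m

r_H ≈ a (m/3M)^(1/3)
    = (3.08 × 10⁸) × (4.61 × 10²³ / (3 × 1.18 × 10²⁵))^(1/3)
    = 7.25 × 10⁷ m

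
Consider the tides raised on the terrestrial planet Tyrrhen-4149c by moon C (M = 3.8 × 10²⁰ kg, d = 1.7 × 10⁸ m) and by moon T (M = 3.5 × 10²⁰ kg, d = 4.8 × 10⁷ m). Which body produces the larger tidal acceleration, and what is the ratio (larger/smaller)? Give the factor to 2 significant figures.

Moon T, by a factor of ≈ 41

The tide-raising term goes as M/d³ (the gradient of a 1/d² field).
Moon C: (3.8 × 10²⁰) / (1.7 × 10⁸)³ = 7.735 × 10⁻⁵
Moon T: (3.5 × 10²⁰) / (4.8 × 10⁷)³ = 3.165 × 10⁻³
Ratio (larger/smaller) = 41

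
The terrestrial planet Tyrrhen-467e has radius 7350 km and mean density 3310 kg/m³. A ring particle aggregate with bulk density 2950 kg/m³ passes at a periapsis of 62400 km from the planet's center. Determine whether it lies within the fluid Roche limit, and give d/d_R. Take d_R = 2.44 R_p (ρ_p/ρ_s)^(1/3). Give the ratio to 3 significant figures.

d_R = 2.44 × (7350 km) × (3310/2950)^(1/3) = 18640 km
d/d_R = (62400) / (18640) = 3.35
Since d/d_R > 1, the body is outside the Roche limit.

outside; d/d_R ≈ 3.35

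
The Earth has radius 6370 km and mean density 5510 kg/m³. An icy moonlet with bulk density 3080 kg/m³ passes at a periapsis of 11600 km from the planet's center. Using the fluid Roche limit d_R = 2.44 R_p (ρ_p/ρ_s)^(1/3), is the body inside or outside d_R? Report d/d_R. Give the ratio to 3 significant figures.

d_R = 2.44 × (6370 km) × (5510/3080)^(1/3) = 18870 km
d/d_R = (11600) / (18870) = 0.615
Since d/d_R < 1, the body is inside the Roche limit.

inside; d/d_R ≈ 0.615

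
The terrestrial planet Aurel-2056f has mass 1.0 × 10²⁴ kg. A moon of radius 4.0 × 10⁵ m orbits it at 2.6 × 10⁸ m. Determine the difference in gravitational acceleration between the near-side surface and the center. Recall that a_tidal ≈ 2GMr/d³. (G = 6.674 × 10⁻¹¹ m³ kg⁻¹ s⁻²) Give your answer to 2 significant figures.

3.0 × 10⁻⁶ m/s²

Δg = 2GMr/d³
   = 2 × (6.674 × 10⁻¹¹) × (1.0 × 10²⁴) × (4.0 × 10⁵) / (2.6 × 10⁸)³
   = 3.0 × 10⁻⁶ m/s²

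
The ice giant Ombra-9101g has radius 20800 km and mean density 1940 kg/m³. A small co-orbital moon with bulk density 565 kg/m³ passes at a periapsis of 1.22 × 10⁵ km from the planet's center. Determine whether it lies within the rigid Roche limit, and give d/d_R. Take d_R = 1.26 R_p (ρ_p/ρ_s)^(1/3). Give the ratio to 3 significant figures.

outside; d/d_R ≈ 3.09

d_R = 1.26 × (20800 km) × (1940/565)^(1/3) = 39540 km
d/d_R = (1.22 × 10⁵) / (39540) = 3.09
Since d/d_R > 1, the body is outside the Roche limit.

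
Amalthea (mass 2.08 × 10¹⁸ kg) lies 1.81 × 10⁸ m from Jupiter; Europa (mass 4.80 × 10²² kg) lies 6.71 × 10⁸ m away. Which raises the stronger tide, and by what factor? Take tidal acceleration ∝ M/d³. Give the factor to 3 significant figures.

The tide-raising term goes as M/d³ (the gradient of a 1/d² field).
Amalthea: (2.08 × 10¹⁸) / (1.81 × 10⁸)³ = 3.508 × 10⁻⁷
Europa: (4.80 × 10²²) / (6.71 × 10⁸)³ = 1.589 × 10⁻⁴
Ratio (larger/smaller) = 453

Europa, by a factor of ≈ 453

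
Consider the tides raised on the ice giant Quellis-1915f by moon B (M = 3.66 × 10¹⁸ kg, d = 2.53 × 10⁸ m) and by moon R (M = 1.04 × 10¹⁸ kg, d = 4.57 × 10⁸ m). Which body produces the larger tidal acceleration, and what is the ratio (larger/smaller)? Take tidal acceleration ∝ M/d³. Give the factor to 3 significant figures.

Compare M/d³ for the two perturbers:
Moon B: (3.66 × 10¹⁸) / (2.53 × 10⁸)³ = 2.260 × 10⁻⁷
Moon R: (1.04 × 10¹⁸) / (4.57 × 10⁸)³ = 1.090 × 10⁻⁸
Ratio (larger/smaller) = 20.7

Moon B, by a factor of ≈ 20.7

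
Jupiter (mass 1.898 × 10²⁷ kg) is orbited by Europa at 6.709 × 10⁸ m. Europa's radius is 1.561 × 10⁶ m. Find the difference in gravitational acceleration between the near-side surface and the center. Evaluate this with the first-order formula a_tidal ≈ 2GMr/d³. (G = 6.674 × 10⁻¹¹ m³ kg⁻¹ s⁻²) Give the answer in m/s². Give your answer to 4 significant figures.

1.310 × 10⁻³ m/s²

Δa = 2GMr/d³
   = 2 × (6.674 × 10⁻¹¹) × (1.898 × 10²⁷) × (1.561 × 10⁶) / (6.709 × 10⁸)³
   = 1.310 × 10⁻³ m/s²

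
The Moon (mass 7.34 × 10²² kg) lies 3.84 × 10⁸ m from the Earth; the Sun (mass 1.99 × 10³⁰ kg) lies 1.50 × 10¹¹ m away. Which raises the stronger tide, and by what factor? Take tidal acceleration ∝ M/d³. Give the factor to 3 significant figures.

Tidal stretch scales as M/d³; compute that for each body.
The Moon: (7.34 × 10²²) / (3.84 × 10⁸)³ = 1.296 × 10⁻³
The Sun: (1.99 × 10³⁰) / (1.50 × 10¹¹)³ = 5.896 × 10⁻⁴
Ratio (larger/smaller) = 2.20

The Moon, by a factor of ≈ 2.20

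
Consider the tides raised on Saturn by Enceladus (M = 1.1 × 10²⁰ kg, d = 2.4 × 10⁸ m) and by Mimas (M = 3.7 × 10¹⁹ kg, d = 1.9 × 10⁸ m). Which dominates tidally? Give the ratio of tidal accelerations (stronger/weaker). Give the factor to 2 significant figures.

Enceladus, by a factor of ≈ 1.5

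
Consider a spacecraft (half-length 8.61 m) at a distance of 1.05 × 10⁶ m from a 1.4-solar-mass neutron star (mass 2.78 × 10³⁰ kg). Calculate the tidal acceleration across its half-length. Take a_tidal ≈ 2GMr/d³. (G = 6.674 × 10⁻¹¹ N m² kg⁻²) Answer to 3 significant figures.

2.76 × 10³ m/s²

a_tidal = 2GMr/d³
        = 2 × (6.674 × 10⁻¹¹) × (2.78 × 10³⁰) × (8.61) / (1.05 × 10⁶)³
        = 2.76 × 10³ m/s²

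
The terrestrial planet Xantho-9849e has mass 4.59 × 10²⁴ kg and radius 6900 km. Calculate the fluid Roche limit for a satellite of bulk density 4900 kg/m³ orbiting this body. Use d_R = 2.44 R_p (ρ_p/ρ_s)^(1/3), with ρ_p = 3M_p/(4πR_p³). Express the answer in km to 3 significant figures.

ρ_p = 3M_p/(4πR_p³) = 3 × (4.59 × 10²⁴) / (4π × (6.90 × 10⁶ m)³) = 3340 kg/m³
d_R = 2.44 × 6900 km × (3340/4900)^(1/3)
    = 14800 km

14800 km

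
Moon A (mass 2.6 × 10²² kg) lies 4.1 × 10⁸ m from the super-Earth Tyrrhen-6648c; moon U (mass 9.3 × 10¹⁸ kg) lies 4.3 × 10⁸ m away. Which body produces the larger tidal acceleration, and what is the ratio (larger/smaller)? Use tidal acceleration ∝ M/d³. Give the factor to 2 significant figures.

Moon A, by a factor of ≈ 3200

Compare M/d³ for the two perturbers:
Moon A: (2.6 × 10²²) / (4.1 × 10⁸)³ = 3.772 × 10⁻⁴
Moon U: (9.3 × 10¹⁸) / (4.3 × 10⁸)³ = 1.170 × 10⁻⁷
Ratio (larger/smaller) = 3200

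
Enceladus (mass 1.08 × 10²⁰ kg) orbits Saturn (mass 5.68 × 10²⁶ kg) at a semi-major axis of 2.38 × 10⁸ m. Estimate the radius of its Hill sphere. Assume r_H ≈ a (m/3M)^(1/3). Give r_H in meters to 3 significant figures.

9.49 × 10⁵ m

r_H ≈ a (m/3M)^(1/3)
    = (2.38 × 10⁸) × (1.08 × 10²⁰ / (3 × 5.68 × 10²⁶))^(1/3)
    = 9.49 × 10⁵ m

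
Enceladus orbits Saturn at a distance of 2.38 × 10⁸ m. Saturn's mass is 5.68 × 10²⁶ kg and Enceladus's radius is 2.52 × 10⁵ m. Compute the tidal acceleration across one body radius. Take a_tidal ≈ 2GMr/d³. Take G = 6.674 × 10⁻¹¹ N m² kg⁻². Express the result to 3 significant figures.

Δa = 2GMr/d³
   = 2 × (6.674 × 10⁻¹¹) × (5.68 × 10²⁶) × (2.52 × 10⁵) / (2.38 × 10⁸)³
   = 1.42 × 10⁻³ m/s²

1.42 × 10⁻³ m/s²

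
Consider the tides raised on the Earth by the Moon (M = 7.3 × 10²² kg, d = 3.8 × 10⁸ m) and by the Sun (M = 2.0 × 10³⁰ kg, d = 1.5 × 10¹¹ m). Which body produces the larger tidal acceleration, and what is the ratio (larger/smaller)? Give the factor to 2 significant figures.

The Moon, by a factor of ≈ 2.2

Compare M/d³ for the two perturbers:
The Moon: (7.3 × 10²²) / (3.8 × 10⁸)³ = 1.330 × 10⁻³
The Sun: (2.0 × 10³⁰) / (1.5 × 10¹¹)³ = 5.926 × 10⁻⁴
Ratio (larger/smaller) = 2.2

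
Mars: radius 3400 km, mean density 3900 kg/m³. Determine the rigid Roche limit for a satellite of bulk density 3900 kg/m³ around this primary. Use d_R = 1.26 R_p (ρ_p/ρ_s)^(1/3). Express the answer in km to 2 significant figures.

d_R = 1.26 × 3400 km × (3900/3900)^(1/3)
    = 4300 km

4300 km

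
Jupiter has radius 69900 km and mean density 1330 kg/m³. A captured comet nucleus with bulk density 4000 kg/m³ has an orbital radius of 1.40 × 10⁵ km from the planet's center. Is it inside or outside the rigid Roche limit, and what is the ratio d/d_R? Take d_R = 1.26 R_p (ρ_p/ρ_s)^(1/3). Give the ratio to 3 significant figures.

outside; d/d_R ≈ 2.29

d_R = 1.26 × (69900 km) × (1330/4000)^(1/3) = 61020 km
d/d_R = (1.40 × 10⁵) / (61020) = 2.29
Since d/d_R > 1, the body is outside the Roche limit.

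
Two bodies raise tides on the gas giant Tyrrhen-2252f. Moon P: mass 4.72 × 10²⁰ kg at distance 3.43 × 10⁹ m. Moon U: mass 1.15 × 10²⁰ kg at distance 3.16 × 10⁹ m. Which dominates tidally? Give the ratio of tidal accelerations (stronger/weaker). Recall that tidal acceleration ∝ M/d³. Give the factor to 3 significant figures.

The tide-raising term goes as M/d³ (the gradient of a 1/d² field).
Moon P: (4.72 × 10²⁰) / (3.43 × 10⁹)³ = 1.170 × 10⁻⁸
Moon U: (1.15 × 10²⁰) / (3.16 × 10⁹)³ = 3.644 × 10⁻⁹
Ratio (larger/smaller) = 3.21

Moon P, by a factor of ≈ 3.21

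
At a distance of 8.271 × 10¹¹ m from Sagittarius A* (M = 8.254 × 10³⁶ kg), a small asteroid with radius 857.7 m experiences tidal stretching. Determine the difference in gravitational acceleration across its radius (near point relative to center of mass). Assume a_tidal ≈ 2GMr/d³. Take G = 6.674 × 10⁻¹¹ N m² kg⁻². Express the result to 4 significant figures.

1.670 × 10⁻⁶ m/s²

Differencing GM/(d−r)² and GM/d² to first order in r/d gives 2GMr/d³.
Δa = 2GMr/d³
   = 2 × (6.674 × 10⁻¹¹) × (8.254 × 10³⁶) × (857.7) / (8.271 × 10¹¹)³
   = 1.670 × 10⁻⁶ m/s²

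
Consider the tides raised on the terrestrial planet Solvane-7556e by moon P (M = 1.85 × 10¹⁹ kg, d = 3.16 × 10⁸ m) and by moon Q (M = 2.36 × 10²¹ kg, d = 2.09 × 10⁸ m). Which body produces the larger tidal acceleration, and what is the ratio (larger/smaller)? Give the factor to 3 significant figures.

Compare M/d³ for the two perturbers:
Moon P: (1.85 × 10¹⁹) / (3.16 × 10⁸)³ = 5.863 × 10⁻⁷
Moon Q: (2.36 × 10²¹) / (2.09 × 10⁸)³ = 2.585 × 10⁻⁴
Ratio (larger/smaller) = 441

Moon Q, by a factor of ≈ 441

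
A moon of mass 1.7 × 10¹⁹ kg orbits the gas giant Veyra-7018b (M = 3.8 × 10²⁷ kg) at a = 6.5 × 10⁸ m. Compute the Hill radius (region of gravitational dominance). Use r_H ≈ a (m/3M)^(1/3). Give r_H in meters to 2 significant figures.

7.4 × 10⁵ m

r_H ≈ a (m/3M)^(1/3)
    = (6.5 × 10⁸) × (1.7 × 10¹⁹ / (3 × 3.8 × 10²⁷))^(1/3)
    = 7.4 × 10⁵ m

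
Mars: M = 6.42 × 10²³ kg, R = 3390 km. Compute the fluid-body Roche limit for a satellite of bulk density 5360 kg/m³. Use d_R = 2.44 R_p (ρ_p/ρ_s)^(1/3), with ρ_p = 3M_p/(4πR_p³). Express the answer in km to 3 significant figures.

ρ_p = 3M_p/(4πR_p³) = 3 × (6.42 × 10²³) / (4π × (3.39 × 10⁶ m)³) = 3930 kg/m³
d_R = 2.44 × 3390 km × (3930/5360)^(1/3)
    = 7460 km

7460 km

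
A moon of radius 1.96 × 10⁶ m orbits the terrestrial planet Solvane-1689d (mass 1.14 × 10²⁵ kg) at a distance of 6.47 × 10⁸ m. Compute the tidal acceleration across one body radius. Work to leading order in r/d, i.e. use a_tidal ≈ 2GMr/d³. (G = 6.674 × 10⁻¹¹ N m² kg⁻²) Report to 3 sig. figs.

Δa = 2GMr/d³
   = 2 × (6.674 × 10⁻¹¹) × (1.14 × 10²⁵) × (1.96 × 10⁶) / (6.47 × 10⁸)³
   = 1.10 × 10⁻⁵ m/s²

1.10 × 10⁻⁵ m/s²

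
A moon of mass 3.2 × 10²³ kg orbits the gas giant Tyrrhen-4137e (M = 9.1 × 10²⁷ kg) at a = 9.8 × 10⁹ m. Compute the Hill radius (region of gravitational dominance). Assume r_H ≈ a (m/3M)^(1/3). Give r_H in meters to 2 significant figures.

2.2 × 10⁸ m

r_H ≈ a (m/3M)^(1/3)
    = (9.8 × 10⁹) × (3.2 × 10²³ / (3 × 9.1 × 10²⁷))^(1/3)
    = 2.2 × 10⁸ m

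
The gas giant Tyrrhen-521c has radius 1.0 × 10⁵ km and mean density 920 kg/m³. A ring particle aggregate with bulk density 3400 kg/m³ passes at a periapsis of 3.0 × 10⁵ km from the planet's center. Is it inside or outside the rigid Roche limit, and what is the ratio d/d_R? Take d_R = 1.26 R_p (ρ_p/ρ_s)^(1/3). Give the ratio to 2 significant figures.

outside; d/d_R ≈ 3.7

d_R = 1.26 × (1.0 × 10⁵ km) × (920/3400)^(1/3) = 81500 km
d/d_R = (3.0 × 10⁵) / (81500) = 3.7
Since d/d_R > 1, the body is outside the Roche limit.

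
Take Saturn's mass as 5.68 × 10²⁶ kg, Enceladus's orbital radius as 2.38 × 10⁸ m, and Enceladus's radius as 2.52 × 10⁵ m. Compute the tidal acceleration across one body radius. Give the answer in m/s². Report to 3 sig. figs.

Δa = 2GMr/d³
   = 2 × (6.674 × 10⁻¹¹) × (5.68 × 10²⁶) × (2.52 × 10⁵) / (2.38 × 10⁸)³
   = 1.42 × 10⁻³ m/s²

1.42 × 10⁻³ m/s²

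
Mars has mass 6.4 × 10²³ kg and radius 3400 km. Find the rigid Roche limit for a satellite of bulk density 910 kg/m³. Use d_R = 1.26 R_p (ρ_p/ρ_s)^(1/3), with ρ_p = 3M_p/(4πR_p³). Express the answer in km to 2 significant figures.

7000 km

ρ_p = 3M_p/(4πR_p³) = 3 × (6.4 × 10²³) / (4π × (3.4 × 10⁶ m)³) = 3900 kg/m³
d_R = 1.26 × 3400 km × (3900/910)^(1/3)
    = 7000 km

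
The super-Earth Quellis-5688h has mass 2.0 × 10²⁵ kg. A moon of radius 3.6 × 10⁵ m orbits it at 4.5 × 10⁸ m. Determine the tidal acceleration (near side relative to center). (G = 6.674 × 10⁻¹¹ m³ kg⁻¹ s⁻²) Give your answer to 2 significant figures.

1.1 × 10⁻⁵ m/s²

Differencing GM/(d−r)² and GM/d² to first order in r/d gives 2GMr/d³.
a_tidal = 2GMr/d³
        = 2 × (6.674 × 10⁻¹¹) × (2.0 × 10²⁵) × (3.6 × 10⁵) / (4.5 × 10⁸)³
        = 1.1 × 10⁻⁵ m/s²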